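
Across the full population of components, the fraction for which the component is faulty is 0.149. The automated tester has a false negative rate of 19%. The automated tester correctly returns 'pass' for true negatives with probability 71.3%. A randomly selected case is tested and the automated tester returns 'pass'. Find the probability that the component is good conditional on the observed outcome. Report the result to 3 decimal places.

P(¬H | E) ≈ 0.955

Write H for 'the component is faulty'. Prior odds H:¬H = 0.149/0.851 = 0.17509. For the 'pass' outcome, the likelihood ratio is 0.19/0.713 = 0.26648.
Posterior odds = 0.17509 × 0.26648 = 0.046657, so P(H|E) = 0.046657/(1+0.046657) = 0.045. Then P(¬H|E) = 1 − 0.045 = 0.955.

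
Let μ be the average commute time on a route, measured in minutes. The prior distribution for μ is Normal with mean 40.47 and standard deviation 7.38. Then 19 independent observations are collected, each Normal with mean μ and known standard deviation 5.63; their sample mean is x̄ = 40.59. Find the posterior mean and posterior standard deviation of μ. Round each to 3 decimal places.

Posterior mean ≈ 40.586; posterior SD ≈ 1.272

With known σ, the Normal prior is conjugate. Weight on the data is w = (n/σ²)/(n/σ² + 1/τ₀²) = 0.599428/(0.599428+0.0183606) = 0.97028.
Posterior mean = w·x̄ + (1−w)·μ₀ = 0.97028·40.59 + 0.029720·40.47 = 40.586. Posterior variance = 1/(0.599428+0.0183606) = 1.61868, so SD = 1.272.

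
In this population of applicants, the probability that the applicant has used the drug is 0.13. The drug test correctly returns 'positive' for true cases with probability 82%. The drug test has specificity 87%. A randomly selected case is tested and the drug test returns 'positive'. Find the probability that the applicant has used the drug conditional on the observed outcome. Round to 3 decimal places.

P(H | E) ≈ 0.485

Let H be the event that the applicant has used the drug. P(H) = 0.13, so P(¬H) = 0.87. With E the 'positive' result, P(E|H) = 0.82 and P(E|¬H) = 0.13.
P(E) = 0.82·0.13 + 0.13·0.87 = 0.10660 + 0.11310 = 0.21970.
By Bayes' theorem, P(H|E) = 0.10660 / 0.21970 = 0.485.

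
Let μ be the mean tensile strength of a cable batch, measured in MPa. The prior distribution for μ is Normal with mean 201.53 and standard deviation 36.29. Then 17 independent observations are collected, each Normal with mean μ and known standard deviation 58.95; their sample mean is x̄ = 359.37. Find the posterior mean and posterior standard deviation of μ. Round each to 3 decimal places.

Posterior mean ≈ 338.162; posterior SD ≈ 13.302

With known σ, the Normal prior is conjugate. Weight on the data is w = (n/σ²)/(n/σ² + 1/τ₀²) = 0.00489194/(0.00489194+0.00075932) = 0.86564.
Posterior mean = w·x̄ + (1−w)·μ₀ = 0.86564·359.37 + 0.13436·201.53 = 338.162. Posterior variance = 1/(0.00489194+0.00075932) = 176.952, so SD = 13.302.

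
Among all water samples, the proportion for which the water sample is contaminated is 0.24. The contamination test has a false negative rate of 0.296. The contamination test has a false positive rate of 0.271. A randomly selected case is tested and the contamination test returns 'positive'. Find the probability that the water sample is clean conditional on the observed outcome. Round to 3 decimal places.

P(¬H | E) ≈ 0.549

Let H be the event that the water sample is contaminated. P(H) = 0.24, so P(¬H) = 0.76. With E the 'positive' result, P(E|H) = 0.704 and P(E|¬H) = 0.271.
P(E) = 0.704·0.24 + 0.271·0.76 = 0.16896 + 0.20596 = 0.37492.
By Bayes' theorem, P(H|E) = 0.16896 / 0.37492 = 0.451. Hence P(¬H|E) = 1 − 0.451 = 0.549.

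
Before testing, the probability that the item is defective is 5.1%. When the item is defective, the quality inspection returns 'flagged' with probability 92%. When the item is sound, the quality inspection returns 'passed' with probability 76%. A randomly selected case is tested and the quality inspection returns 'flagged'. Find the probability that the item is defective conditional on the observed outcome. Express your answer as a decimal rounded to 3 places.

Let H be the event that the item is defective. P(H) = 0.051, so P(¬H) = 0.949. With E the 'flagged' result, P(E|H) = 0.92 and P(E|¬H) = 0.24.
P(E) = 0.92·0.051 + 0.24·0.949 = 0.046920 + 0.22776 = 0.27468.
By Bayes' theorem, P(H|E) = 0.046920 / 0.27468 = 0.171.

P(H | E) ≈ 0.171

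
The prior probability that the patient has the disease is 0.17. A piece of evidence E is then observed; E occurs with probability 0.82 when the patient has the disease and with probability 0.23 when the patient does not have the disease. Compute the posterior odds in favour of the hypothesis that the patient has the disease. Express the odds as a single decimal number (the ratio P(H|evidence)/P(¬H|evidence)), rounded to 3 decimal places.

Prior odds = 0.17/(1−0.17) = 0.20482. In log-odds, ln(0.20482) = -1.5856.
Add log likelihood ratio: ln(3.5652) = 1.2712.
Posterior log-odds = -0.31440, so posterior odds = exp(-0.31440) = 0.73023.

Posterior odds ≈ 0.730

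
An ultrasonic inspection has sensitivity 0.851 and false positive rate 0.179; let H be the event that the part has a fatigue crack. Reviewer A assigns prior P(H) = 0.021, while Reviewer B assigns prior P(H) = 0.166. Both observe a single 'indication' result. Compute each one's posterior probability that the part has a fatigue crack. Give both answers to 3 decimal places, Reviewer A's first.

The likelihood ratio for an 'indication' result is 0.851/0.179 = 4.7542.
Reviewer A: prior odds 0.021/0.979 = 0.021450; posterior odds 0.10198; posterior probability 0.093.
Reviewer B: prior odds 0.166/0.834 = 0.19904; posterior odds 0.94628; posterior probability 0.486.

Reviewer A: 0.093; Reviewer B: 0.486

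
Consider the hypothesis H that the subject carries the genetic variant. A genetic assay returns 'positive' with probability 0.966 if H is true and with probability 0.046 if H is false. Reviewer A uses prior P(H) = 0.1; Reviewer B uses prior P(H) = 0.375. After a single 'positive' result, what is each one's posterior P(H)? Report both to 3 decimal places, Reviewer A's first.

The likelihood ratio for a 'positive' result is 0.966/0.046 = 21.000.
Reviewer A: prior odds 0.1/0.9 = 0.11111; posterior odds 2.3333; posterior probability 0.700.
Reviewer B: prior odds 0.375/0.625 = 0.60000; posterior odds 12.600; posterior probability 0.926.

Reviewer A: 0.700; Reviewer B: 0.926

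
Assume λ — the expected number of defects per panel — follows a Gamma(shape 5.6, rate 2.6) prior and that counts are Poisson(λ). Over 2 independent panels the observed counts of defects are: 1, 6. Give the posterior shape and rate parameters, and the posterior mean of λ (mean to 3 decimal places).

Posterior: Gamma(shape=12.6, rate=4.6); mean ≈ 2.739

The Poisson likelihood adds the total count to the shape and the number of exposure periods to the rate. Here ∑xᵢ = 7 and n = 2, so shape 5.6→12.6 and rate 2.6→4.6.
E[λ | data] = 12.6/4.6 = 2.739.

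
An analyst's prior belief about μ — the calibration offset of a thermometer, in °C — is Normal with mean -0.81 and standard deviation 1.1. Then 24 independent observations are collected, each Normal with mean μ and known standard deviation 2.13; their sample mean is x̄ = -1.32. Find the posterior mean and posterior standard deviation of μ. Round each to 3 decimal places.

Posterior mean ≈ -1.251; posterior SD ≈ 0.404

With known σ, the Normal prior is conjugate. Weight on the data is w = (n/σ²)/(n/σ² + 1/τ₀²) = 5.28996/(5.28996+0.826446) = 0.86488.
Posterior mean = w·x̄ + (1−w)·μ₀ = 0.86488·-1.32 + 0.13512·-0.81 = -1.251. Posterior variance = 1/(5.28996+0.826446) = 0.163495, so SD = 0.404.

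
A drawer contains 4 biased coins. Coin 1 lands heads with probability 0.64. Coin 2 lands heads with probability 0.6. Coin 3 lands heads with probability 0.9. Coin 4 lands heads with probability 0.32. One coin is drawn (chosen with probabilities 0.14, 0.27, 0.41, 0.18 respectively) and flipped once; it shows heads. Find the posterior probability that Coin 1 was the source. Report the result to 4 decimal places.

P(heads|C1) = 0.64; P(heads|C2) = 0.6; P(heads|C3) = 0.9; P(heads|C4) = 0.32.
Prior × likelihood for each source: 0.14·0.64=0.08960, 0.27·0.6=0.1620, 0.41·0.9=0.3690, 0.18·0.32=0.05760. Summing gives P(heads) = 0.67820.
P(Coin 1 | heads) = 0.08960 / 0.67820 = 0.1321.

Posterior probability ≈ 0.1321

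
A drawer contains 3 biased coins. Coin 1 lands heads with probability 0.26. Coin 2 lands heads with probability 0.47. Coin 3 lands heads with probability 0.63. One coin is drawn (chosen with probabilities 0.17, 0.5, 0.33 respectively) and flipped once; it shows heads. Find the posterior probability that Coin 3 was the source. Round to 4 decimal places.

P(heads|C1) = 0.26; P(heads|C2) = 0.47; P(heads|C3) = 0.63.
Prior × likelihood for each source: 0.17·0.26=0.04420, 0.5·0.47=0.2350, 0.33·0.63=0.2079. Summing gives P(heads) = 0.48710.
P(Coin 3 | heads) = 0.2079 / 0.48710 = 0.4268.

Posterior probability ≈ 0.4268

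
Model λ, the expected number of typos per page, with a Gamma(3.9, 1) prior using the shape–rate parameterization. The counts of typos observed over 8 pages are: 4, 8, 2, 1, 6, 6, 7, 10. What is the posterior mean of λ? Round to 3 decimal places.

Total count ∑xᵢ = 44 over n = 8 pages.
Gamma is conjugate to the Poisson likelihood: posterior is Gamma(shape = 3.9+44 = 47.9, rate = 1+8 = 9).
Posterior mean = shape/rate = 47.9/9 = 5.322.

Posterior mean ≈ 5.322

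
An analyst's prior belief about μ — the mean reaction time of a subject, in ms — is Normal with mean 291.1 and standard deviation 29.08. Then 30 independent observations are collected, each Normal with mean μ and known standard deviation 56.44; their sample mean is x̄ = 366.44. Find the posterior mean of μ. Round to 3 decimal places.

Prior precision 1/τ₀² = 1/29.08² = 0.00118253; data precision n/σ² = 30/56.44² = 0.00941775.
Posterior precision = 0.00118253 + 0.00941775 = 0.0106003.
Posterior mean = (0.00118253·291.1 + 0.00941775·366.44) / 0.0106003 = 358.035.

Posterior mean ≈ 358.035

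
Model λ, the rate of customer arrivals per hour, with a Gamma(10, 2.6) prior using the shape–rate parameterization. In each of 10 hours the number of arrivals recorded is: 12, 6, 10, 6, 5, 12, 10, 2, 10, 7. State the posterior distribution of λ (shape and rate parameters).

The Poisson likelihood adds the total count to the shape and the number of exposure periods to the rate. Here ∑xᵢ = 80 and n = 10, so shape 10→90 and rate 2.6→12.6.

Posterior: Gamma(shape=90, rate=12.6)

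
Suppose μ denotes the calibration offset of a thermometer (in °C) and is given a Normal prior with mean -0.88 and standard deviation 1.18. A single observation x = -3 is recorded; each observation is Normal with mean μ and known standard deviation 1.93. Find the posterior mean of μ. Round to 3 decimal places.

Posterior mean ≈ -1.457

Prior precision 1/τ₀² = 1/1.18² = 0.718184; data precision n/σ² = 1/1.93² = 0.268464.
Posterior precision = 0.718184 + 0.268464 = 0.986648.
Posterior mean = (0.718184·-0.88 + 0.268464·-3) / 0.986648 = -1.457.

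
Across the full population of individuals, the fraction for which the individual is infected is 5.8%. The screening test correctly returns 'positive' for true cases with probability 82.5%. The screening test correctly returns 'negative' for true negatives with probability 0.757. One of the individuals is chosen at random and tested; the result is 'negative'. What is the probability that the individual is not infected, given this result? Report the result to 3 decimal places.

P(¬H | E) ≈ 0.986

Write H for 'the individual is infected'. Prior odds H:¬H = 0.058/0.942 = 0.061571. For the 'negative' outcome, the likelihood ratio is 0.175/0.757 = 0.23118.
Posterior odds = 0.061571 × 0.23118 = 0.014234, so P(H|E) = 0.014234/(1+0.014234) = 0.014. Then P(¬H|E) = 1 − 0.014 = 0.986.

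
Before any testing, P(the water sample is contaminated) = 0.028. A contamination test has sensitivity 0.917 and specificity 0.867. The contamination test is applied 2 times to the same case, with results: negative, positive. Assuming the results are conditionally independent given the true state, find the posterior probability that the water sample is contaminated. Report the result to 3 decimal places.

With H the event that the water sample is contaminated, the joint likelihood of the observed sequence is P(data|H) = 0.083·0.917 = 0.076111 and P(data|¬H) = 0.867·0.133 = 0.11531.
Bayes: P(H|data) = 0.028·0.076111 / (0.028·0.076111 + 0.972·0.11531) = 0.0021311/0.11421 = 0.0187.

Posterior P(H) ≈ 0.019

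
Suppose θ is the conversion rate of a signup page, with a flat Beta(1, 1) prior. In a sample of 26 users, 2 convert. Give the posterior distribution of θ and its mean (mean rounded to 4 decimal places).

Observing 2 successes and 24 failures updates Beta(1, 1) by adding the success and failure counts to the two shape parameters: α = 1+2 = 3, β = 1+24 = 25.
Posterior mean = α/(α+β) = 3/28 = 0.1071.

Posterior: Beta(3, 25); mean ≈ 0.1071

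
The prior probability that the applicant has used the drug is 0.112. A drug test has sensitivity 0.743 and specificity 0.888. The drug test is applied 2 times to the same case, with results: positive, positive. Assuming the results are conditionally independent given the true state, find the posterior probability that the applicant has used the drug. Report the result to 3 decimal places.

Let H be the event that the applicant has used the drug; start with P(H) = 0.112. P('positive'|H) = 0.743, P('positive'|¬H) = 0.112.
Update on result 1 ('positive'): P(H) ← 0.743·0.1120 / (0.743·0.1120 + 0.112·0.8880) = 0.083216/0.18267 = 0.4555.
Update on result 2 ('positive'): P(H) ← 0.743·0.4555 / (0.743·0.4555 + 0.112·0.5445) = 0.33847/0.39945 = 0.8473.

Posterior P(H) ≈ 0.847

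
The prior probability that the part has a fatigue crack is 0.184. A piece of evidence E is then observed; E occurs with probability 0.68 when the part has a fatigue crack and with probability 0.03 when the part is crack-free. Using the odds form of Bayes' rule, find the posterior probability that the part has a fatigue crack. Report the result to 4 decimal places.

Prior odds = 0.184/(1−0.184) = 0.22549.
Likelihood ratio for E = 0.68/0.03 = 22.667.
Posterior odds = prior odds × LR = 5.1111.
Posterior probability = odds/(1+odds) = 5.1111/6.1111 = 0.8364.

Posterior probability ≈ 0.8364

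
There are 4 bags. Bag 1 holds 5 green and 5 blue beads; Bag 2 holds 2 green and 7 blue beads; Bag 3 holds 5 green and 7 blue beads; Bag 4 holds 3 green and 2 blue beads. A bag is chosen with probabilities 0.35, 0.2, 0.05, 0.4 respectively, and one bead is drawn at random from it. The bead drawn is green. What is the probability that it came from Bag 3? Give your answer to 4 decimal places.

Tabulate prior·likelihood by source: [1] prior 0.35, lik 0.5, product 0.1750; [2] prior 0.2, lik 0.2222, product 0.04444; [3] prior 0.05, lik 0.4167, product 0.02083; [4] prior 0.4, lik 0.6, product 0.2400.
Normalizing constant = 0.48028; the posterior for Bag 3 is its product over the sum, 0.02083/0.48028 = 0.0434.

Posterior probability ≈ 0.0434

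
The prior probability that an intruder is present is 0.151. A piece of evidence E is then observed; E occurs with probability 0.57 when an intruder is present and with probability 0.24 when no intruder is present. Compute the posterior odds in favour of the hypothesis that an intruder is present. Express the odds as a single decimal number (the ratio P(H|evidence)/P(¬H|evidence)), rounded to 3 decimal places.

Posterior odds ≈ 0.422

Prior odds = 0.151/(1−0.151) = 0.17786. In log-odds, ln(0.17786) = -1.7268.
Add log likelihood ratio: ln(2.3750) = 0.86500.
Posterior log-odds = -0.86178, so posterior odds = exp(-0.86178) = 0.42241.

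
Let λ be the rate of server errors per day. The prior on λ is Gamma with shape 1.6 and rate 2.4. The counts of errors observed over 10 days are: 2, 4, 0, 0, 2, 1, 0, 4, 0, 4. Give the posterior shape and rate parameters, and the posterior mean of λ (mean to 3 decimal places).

The Poisson likelihood adds the total count to the shape and the number of exposure periods to the rate. Here ∑xᵢ = 17 and n = 10, so shape 1.6→18.6 and rate 2.4→12.4.
E[λ | data] = 18.6/12.4 = 1.500.

Posterior: Gamma(shape=18.6, rate=12.4); mean ≈ 1.500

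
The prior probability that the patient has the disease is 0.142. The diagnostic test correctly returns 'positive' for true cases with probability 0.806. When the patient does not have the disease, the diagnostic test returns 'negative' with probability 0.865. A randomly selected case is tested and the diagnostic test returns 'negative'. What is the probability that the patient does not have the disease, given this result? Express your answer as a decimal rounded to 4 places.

P(¬H | E) ≈ 0.9642

Let H be the event that the patient has the disease. P(H) = 0.142, so P(¬H) = 0.858. With E the 'negative' result, P(E|H) = 0.194 and P(E|¬H) = 0.865.
P(E) = 0.194·0.142 + 0.865·0.858 = 0.027548 + 0.74217 = 0.76972.
By Bayes' theorem, P(H|E) = 0.027548 / 0.76972 = 0.0358. Hence P(¬H|E) = 1 − 0.0358 = 0.9642.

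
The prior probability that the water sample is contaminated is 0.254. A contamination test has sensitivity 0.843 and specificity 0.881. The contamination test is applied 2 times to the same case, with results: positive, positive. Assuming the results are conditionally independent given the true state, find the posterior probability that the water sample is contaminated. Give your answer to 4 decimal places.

Posterior P(H) ≈ 0.9447

With H the event that the water sample is contaminated, the joint likelihood of the observed sequence is P(data|H) = 0.843·0.843 = 0.71065 and P(data|¬H) = 0.119·0.119 = 0.014161.
Bayes: P(H|data) = 0.254·0.71065 / (0.254·0.71065 + 0.746·0.014161) = 0.18050/0.19107 = 0.9447.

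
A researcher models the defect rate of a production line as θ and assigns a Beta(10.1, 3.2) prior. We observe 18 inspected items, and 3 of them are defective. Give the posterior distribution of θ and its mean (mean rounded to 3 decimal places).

Posterior: Beta(13.1, 18.2); mean ≈ 0.419

Observing 3 successes and 15 failures updates Beta(10.1, 3.2) by adding the success and failure counts to the two shape parameters: α = 10.1+3 = 13.1, β = 3.2+15 = 18.2.
Posterior mean = α/(α+β) = 13.1/31.3 = 0.419.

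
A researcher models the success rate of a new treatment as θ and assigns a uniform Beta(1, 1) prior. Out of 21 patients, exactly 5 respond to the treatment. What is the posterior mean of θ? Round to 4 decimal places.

Posterior mean ≈ 0.2609

The binomial likelihood is conjugate to the Beta prior: with 5 successes and 16 failures, the posterior is Beta(1+5, 1+16) = Beta(6, 17).
E[θ | data] = 6/(6+17) = 0.2609.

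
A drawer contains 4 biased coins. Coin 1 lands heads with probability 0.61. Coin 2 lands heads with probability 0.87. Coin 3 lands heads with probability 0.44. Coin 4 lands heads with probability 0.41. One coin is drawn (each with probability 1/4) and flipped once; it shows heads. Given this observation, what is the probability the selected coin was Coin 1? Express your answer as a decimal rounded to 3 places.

Posterior probability ≈ 0.262

Tabulate prior·likelihood by source: [1] prior 0.25, lik 0.61, product 0.1525; [2] prior 0.25, lik 0.87, product 0.2175; [3] prior 0.25, lik 0.44, product 0.1100; [4] prior 0.25, lik 0.41, product 0.1025.
Normalizing constant = 0.58250; the posterior for Coin 1 is its product over the sum, 0.1525/0.58250 = 0.262.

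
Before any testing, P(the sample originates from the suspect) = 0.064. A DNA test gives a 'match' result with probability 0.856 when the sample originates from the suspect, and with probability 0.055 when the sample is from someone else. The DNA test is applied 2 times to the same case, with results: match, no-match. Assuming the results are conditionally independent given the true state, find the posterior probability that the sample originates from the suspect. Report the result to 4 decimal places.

Posterior P(H) ≈ 0.1395

With H the event that the sample originates from the suspect, the joint likelihood of the observed sequence is P(data|H) = 0.856·0.144 = 0.12326 and P(data|¬H) = 0.055·0.945 = 0.051975.
Bayes: P(H|data) = 0.064·0.12326 / (0.064·0.12326 + 0.936·0.051975) = 0.0078889/0.056537 = 0.1395.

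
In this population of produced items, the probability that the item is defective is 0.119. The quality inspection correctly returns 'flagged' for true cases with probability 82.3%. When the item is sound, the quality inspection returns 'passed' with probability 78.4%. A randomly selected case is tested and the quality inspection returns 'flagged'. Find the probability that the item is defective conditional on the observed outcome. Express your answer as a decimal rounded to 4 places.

P(H | E) ≈ 0.3398

Let H be the event that the item is defective. P(H) = 0.119, so P(¬H) = 0.881. With E the 'flagged' result, P(E|H) = 0.823 and P(E|¬H) = 0.216.
P(E) = 0.823·0.119 + 0.216·0.881 = 0.097937 + 0.19030 = 0.28823.
By Bayes' theorem, P(H|E) = 0.097937 / 0.28823 = 0.3398.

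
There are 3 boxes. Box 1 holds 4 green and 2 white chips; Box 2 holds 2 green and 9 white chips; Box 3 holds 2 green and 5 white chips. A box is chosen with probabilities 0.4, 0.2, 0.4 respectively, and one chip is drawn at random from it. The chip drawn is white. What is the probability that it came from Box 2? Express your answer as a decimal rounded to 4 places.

Tabulate prior·likelihood by source: [1] prior 0.4, lik 0.3333, product 0.1333; [2] prior 0.2, lik 0.8182, product 0.1636; [3] prior 0.4, lik 0.7143, product 0.2857.
Normalizing constant = 0.58268; the posterior for Box 2 is its product over the sum, 0.1636/0.58268 = 0.2808.

Posterior probability ≈ 0.2808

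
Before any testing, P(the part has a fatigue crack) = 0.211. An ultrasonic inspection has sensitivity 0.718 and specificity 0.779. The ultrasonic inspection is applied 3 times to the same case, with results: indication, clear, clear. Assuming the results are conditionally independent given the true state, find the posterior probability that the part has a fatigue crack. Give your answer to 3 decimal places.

With H the event that the part has a fatigue crack, the joint likelihood of the observed sequence is P(data|H) = 0.718·0.282·0.282 = 0.057098 and P(data|¬H) = 0.221·0.779·0.779 = 0.13411.
Bayes: P(H|data) = 0.211·0.057098 / (0.211·0.057098 + 0.789·0.13411) = 0.012048/0.11786 = 0.1022.

Posterior P(H) ≈ 0.102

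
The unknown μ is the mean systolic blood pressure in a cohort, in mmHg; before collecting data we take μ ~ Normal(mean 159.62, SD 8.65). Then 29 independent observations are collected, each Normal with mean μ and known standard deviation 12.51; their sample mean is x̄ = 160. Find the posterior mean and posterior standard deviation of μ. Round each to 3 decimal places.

Prior precision 1/τ₀² = 1/8.65² = 0.0133650; data precision n/σ² = 29/12.51² = 0.185303.
Posterior precision = 0.0133650 + 0.185303 = 0.198668, giving posterior SD = 1/√0.198668 = 2.244.
Posterior mean = (0.0133650·159.62 + 0.185303·160) / 0.198668 = 159.974.

Posterior mean ≈ 159.974; posterior SD ≈ 2.244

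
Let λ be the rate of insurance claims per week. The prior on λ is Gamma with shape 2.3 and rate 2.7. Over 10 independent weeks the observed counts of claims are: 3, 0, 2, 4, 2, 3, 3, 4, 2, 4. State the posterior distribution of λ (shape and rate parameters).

Posterior: Gamma(shape=29.3, rate=12.7)

Total count ∑xᵢ = 27 over n = 10 weeks.
Gamma is conjugate to the Poisson likelihood: posterior is Gamma(shape = 2.3+27 = 29.3, rate = 2.7+10 = 12.7).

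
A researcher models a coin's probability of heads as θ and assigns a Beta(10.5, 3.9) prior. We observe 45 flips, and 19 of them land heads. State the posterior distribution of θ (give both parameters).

The binomial likelihood is conjugate to the Beta prior: with 19 successes and 26 failures, the posterior is Beta(10.5+19, 3.9+26) = Beta(29.5, 29.9).

Posterior: Beta(29.5, 29.9)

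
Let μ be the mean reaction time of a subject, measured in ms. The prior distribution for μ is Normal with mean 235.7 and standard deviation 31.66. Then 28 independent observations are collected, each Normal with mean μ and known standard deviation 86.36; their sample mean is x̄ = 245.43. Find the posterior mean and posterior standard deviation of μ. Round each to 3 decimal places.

Prior precision 1/τ₀² = 1/31.66² = 0.00099765; data precision n/σ² = 28/86.36² = 0.00375433.
Posterior precision = 0.00099765 + 0.00375433 = 0.00475198, giving posterior SD = 1/√0.00475198 = 14.506.
Posterior mean = (0.00099765·235.7 + 0.00375433·245.43) / 0.00475198 = 243.387.

Posterior mean ≈ 243.387; posterior SD ≈ 14.506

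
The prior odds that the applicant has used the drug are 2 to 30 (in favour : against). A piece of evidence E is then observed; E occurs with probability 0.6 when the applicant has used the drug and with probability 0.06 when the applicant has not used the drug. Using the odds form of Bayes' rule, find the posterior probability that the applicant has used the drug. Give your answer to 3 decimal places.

Posterior probability ≈ 0.400

Prior odds = 2/30 = 0.066667.
Likelihood ratio for E = 0.6/0.06 = 10.000.
Posterior odds = prior odds × LR = 0.66667.
Posterior probability = odds/(1+odds) = 0.66667/1.6667 = 0.400.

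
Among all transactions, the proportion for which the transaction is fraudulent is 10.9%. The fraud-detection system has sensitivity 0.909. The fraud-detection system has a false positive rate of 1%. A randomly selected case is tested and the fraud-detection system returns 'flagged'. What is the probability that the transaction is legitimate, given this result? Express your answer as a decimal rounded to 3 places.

Let H be the event that the transaction is fraudulent. P(H) = 0.109, so P(¬H) = 0.891. With E the 'flagged' result, P(E|H) = 0.909 and P(E|¬H) = 0.01.
P(E) = 0.909·0.109 + 0.01·0.891 = 0.099081 + 0.0089100 = 0.10799.
By Bayes' theorem, P(H|E) = 0.099081 / 0.10799 = 0.917. Hence P(¬H|E) = 1 − 0.917 = 0.083.

P(¬H | E) ≈ 0.083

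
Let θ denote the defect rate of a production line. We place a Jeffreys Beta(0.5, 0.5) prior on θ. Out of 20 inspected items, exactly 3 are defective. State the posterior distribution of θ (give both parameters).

Posterior: Beta(3.5, 17.5)

The binomial likelihood is conjugate to the Beta prior: with 3 successes and 17 failures, the posterior is Beta(0.5+3, 0.5+17) = Beta(3.5, 17.5).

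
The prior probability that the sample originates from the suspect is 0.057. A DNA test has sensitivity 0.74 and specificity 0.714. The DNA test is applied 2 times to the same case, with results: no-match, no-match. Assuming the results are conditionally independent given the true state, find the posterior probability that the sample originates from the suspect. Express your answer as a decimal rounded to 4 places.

Posterior P(H) ≈ 0.0080

Let H be the event that the sample originates from the suspect; start with P(H) = 0.057. P('match'|H) = 0.74, P('match'|¬H) = 0.286.
Update on result 1 ('no-match'): P(H) ← 0.26·0.0570 / (0.26·0.0570 + 0.714·0.9430) = 0.014820/0.68812 = 0.0215.
Update on result 2 ('no-match'): P(H) ← 0.26·0.0215 / (0.26·0.0215 + 0.714·0.9785) = 0.0055996/0.70422 = 0.0080.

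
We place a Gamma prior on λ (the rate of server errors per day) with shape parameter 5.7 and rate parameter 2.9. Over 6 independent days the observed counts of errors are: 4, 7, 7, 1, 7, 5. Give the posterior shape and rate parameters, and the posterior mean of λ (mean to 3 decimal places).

Total count ∑xᵢ = 31 over n = 6 days.
Gamma is conjugate to the Poisson likelihood: posterior is Gamma(shape = 5.7+31 = 36.7, rate = 2.9+6 = 8.9).
Posterior mean = shape/rate = 36.7/8.9 = 4.124.

Posterior: Gamma(shape=36.7, rate=8.9); mean ≈ 4.124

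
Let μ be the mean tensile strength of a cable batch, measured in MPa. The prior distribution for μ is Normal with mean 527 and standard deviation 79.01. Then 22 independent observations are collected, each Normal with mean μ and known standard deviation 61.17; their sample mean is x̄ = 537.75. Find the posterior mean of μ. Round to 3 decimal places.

With known σ, the Normal prior is conjugate. Weight on the data is w = (n/σ²)/(n/σ² + 1/τ₀²) = 0.00587957/(0.00587957+0.00016019) = 0.97348.
Posterior mean = w·x̄ + (1−w)·μ₀ = 0.97348·537.75 + 0.026523·527 = 537.465.

Posterior mean ≈ 537.465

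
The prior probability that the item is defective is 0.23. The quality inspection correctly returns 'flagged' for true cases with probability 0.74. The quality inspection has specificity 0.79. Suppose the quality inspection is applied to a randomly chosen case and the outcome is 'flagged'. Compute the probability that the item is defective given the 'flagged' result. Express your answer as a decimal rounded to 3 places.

P(H | E) ≈ 0.513

Write H for 'the item is defective'. Prior odds H:¬H = 0.23/0.77 = 0.29870. For the 'flagged' outcome, the likelihood ratio is 0.74/0.21 = 3.5238.
Posterior odds = 0.29870 × 3.5238 = 1.0526, so P(H|E) = 1.0526/(1+1.0526) = 0.513.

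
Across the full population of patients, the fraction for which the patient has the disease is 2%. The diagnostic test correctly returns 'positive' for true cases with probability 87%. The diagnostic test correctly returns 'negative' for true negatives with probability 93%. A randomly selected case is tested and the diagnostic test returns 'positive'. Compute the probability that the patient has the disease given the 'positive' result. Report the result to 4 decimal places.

Let H be the event that the patient has the disease. P(H) = 0.02, so P(¬H) = 0.98. With E the 'positive' result, P(E|H) = 0.87 and P(E|¬H) = 0.07.
P(E) = 0.87·0.02 + 0.07·0.98 = 0.017400 + 0.068600 = 0.086000.
By Bayes' theorem, P(H|E) = 0.017400 / 0.086000 = 0.2023.

P(H | E) ≈ 0.2023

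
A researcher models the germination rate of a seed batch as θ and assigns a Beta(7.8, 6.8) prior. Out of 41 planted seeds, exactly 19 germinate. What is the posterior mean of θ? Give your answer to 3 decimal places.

Posterior mean ≈ 0.482

Observing 19 successes and 22 failures updates Beta(7.8, 6.8) by adding the success and failure counts to the two shape parameters: α = 7.8+19 = 26.8, β = 6.8+22 = 28.8.
Posterior mean = α/(α+β) = 26.8/55.6 = 0.482.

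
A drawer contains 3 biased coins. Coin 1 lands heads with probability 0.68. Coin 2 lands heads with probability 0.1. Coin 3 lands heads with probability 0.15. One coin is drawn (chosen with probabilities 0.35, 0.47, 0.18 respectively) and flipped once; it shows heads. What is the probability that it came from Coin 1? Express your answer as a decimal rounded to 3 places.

Posterior probability ≈ 0.763

Tabulate prior·likelihood by source: [1] prior 0.35, lik 0.68, product 0.2380; [2] prior 0.47, lik 0.1, product 0.04700; [3] prior 0.18, lik 0.15, product 0.02700.
Normalizing constant = 0.31200; the posterior for Coin 1 is its product over the sum, 0.2380/0.31200 = 0.763.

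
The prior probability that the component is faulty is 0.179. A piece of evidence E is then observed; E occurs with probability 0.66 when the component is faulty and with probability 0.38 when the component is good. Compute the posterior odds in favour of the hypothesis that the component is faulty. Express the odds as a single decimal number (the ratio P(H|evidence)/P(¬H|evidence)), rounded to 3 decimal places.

Prior odds = 0.179/(1−0.179) = 0.21803.
Likelihood ratio for E = 0.66/0.38 = 1.7368.
Posterior odds = prior odds × LR = 0.37868.

Posterior odds ≈ 0.379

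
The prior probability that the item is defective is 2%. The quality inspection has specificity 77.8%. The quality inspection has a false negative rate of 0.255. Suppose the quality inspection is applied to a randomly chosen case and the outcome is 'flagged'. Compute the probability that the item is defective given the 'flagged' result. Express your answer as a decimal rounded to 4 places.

P(H | E) ≈ 0.0641

Write H for 'the item is defective'. Prior odds H:¬H = 0.02/0.98 = 0.020408. For the 'flagged' outcome, the likelihood ratio is 0.745/0.222 = 3.3559.
Posterior odds = 0.020408 × 3.3559 = 0.068487, so P(H|E) = 0.068487/(1+0.068487) = 0.0641.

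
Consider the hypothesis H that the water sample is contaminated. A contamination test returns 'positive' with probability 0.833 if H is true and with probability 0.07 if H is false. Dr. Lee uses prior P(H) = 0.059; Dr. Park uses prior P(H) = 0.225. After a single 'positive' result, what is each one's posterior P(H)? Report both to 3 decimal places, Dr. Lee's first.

Dr. Lee: 0.427; Dr. Park: 0.776

The likelihood ratio for a 'positive' result is 0.833/0.07 = 11.900.
Dr. Lee: prior odds 0.059/0.941 = 0.062699; posterior odds 0.74612; posterior probability 0.427.
Dr. Park: prior odds 0.225/0.775 = 0.29032; posterior odds 3.4548; posterior probability 0.776.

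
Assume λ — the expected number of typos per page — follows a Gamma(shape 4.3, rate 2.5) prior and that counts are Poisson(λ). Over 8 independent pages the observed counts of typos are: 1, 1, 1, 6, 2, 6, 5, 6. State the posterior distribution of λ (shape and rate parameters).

Posterior: Gamma(shape=32.3, rate=10.5)

Total count ∑xᵢ = 28 over n = 8 pages.
Gamma is conjugate to the Poisson likelihood: posterior is Gamma(shape = 4.3+28 = 32.3, rate = 2.5+8 = 10.5).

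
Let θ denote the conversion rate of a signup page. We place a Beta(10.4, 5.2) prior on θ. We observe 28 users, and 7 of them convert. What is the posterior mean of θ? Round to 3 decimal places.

Posterior mean ≈ 0.399

The binomial likelihood is conjugate to the Beta prior: with 7 successes and 21 failures, the posterior is Beta(10.4+7, 5.2+21) = Beta(17.4, 26.2).
Posterior mean = α/(α+β) = 17.4/43.6 = 0.399.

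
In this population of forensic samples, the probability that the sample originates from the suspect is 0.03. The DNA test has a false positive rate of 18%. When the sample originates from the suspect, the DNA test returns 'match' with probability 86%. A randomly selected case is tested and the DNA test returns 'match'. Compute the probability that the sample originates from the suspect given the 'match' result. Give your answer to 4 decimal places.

P(H | E) ≈ 0.1287

Write H for 'the sample originates from the suspect'. Prior odds H:¬H = 0.03/0.97 = 0.030928. For the 'match' outcome, the likelihood ratio is 0.86/0.18 = 4.7778.
Posterior odds = 0.030928 × 4.7778 = 0.14777, so P(H|E) = 0.14777/(1+0.14777) = 0.1287.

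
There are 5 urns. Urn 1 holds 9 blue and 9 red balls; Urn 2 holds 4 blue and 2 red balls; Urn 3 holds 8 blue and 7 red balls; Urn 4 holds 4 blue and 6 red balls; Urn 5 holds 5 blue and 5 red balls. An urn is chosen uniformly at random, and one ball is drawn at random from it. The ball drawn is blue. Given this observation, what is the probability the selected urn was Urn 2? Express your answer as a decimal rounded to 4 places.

Posterior probability ≈ 0.2564

Tabulate prior·likelihood by source: [1] prior 0.2, lik 0.5, product 0.1000; [2] prior 0.2, lik 0.6667, product 0.1333; [3] prior 0.2, lik 0.5333, product 0.1067; [4] prior 0.2, lik 0.4, product 0.08000; [5] prior 0.2, lik 0.5, product 0.1000.
Normalizing constant = 0.52000; the posterior for Urn 2 is its product over the sum, 0.1333/0.52000 = 0.2564.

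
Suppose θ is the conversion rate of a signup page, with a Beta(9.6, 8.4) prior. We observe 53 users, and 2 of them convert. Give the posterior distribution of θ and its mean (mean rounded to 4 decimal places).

The binomial likelihood is conjugate to the Beta prior: with 2 successes and 51 failures, the posterior is Beta(9.6+2, 8.4+51) = Beta(11.6, 59.4).
E[θ | data] = 11.6/(11.6+59.4) = 0.1634.

Posterior: Beta(11.6, 59.4); mean ≈ 0.1634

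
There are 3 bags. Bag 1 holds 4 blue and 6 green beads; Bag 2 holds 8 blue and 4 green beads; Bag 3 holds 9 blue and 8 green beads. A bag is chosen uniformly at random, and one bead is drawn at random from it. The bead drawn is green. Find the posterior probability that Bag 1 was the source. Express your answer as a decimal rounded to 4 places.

Posterior probability ≈ 0.4274

P(green|Bag 1) = 0.6; P(green|Bag 2) = 0.3333; P(green|Bag 3) = 0.4706.
Prior × likelihood for each source: 0.333333·0.6=0.2000, 0.333333·0.3333=0.1111, 0.333333·0.4706=0.1569. Summing gives P(green) = 0.46797.
P(Bag 1 | green) = 0.2000 / 0.46797 = 0.4274.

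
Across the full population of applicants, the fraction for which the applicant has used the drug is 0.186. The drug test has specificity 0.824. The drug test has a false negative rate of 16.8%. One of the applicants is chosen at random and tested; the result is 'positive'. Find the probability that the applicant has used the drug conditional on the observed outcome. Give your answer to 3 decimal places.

Let H be the event that the applicant has used the drug. P(H) = 0.186, so P(¬H) = 0.814. With E the 'positive' result, P(E|H) = 0.832 and P(E|¬H) = 0.176.
P(E) = 0.832·0.186 + 0.176·0.814 = 0.15475 + 0.14326 = 0.29802.
By Bayes' theorem, P(H|E) = 0.15475 / 0.29802 = 0.519.

P(H | E) ≈ 0.519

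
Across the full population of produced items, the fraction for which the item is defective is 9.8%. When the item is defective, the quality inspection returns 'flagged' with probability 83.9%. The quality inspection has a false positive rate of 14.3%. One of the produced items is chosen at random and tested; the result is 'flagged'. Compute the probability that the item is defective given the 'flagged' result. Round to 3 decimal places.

P(H | E) ≈ 0.389

Let H be the event that the item is defective. P(H) = 0.098, so P(¬H) = 0.902. With E the 'flagged' result, P(E|H) = 0.839 and P(E|¬H) = 0.143.
P(E) = 0.839·0.098 + 0.143·0.902 = 0.082222 + 0.12899 = 0.21121.
By Bayes' theorem, P(H|E) = 0.082222 / 0.21121 = 0.389.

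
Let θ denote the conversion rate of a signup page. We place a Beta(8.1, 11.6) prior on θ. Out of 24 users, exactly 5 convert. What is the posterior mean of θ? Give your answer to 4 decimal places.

Posterior mean ≈ 0.2998

The binomial likelihood is conjugate to the Beta prior: with 5 successes and 19 failures, the posterior is Beta(8.1+5, 11.6+19) = Beta(13.1, 30.6).
Posterior mean = α/(α+β) = 13.1/43.7 = 0.2998.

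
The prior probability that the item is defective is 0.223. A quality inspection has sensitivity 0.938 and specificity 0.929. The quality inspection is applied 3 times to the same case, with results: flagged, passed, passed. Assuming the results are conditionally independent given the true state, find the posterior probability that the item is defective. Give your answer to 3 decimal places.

Posterior P(H) ≈ 0.017

With H the event that the item is defective, the joint likelihood of the observed sequence is P(data|H) = 0.938·0.062·0.062 = 0.0036057 and P(data|¬H) = 0.071·0.929·0.929 = 0.061276.
Bayes: P(H|data) = 0.223·0.0036057 / (0.223·0.0036057 + 0.777·0.061276) = 0.00080406/0.048415 = 0.0166.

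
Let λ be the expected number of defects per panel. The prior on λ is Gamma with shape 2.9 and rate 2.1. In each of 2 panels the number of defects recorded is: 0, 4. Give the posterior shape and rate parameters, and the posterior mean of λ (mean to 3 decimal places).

Posterior: Gamma(shape=6.9, rate=4.1); mean ≈ 1.683

Total count ∑xᵢ = 4 over n = 2 panels.
Gamma is conjugate to the Poisson likelihood: posterior is Gamma(shape = 2.9+4 = 6.9, rate = 2.1+2 = 4.1).
Posterior mean = shape/rate = 6.9/4.1 = 1.683.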